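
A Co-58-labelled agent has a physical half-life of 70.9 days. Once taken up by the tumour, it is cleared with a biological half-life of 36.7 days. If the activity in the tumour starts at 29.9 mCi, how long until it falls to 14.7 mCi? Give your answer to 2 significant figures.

1/t_eff = 1/t_phys + 1/t_biol = 1/70.9 + 1/36.7 = 0.041352 per day.
t_eff = 70.9 × 36.7 / (70.9 + 36.7) ≈ 24.182 days.
n = log₂(29.9/14.7) ≈ 1.0243; t = 1.0243 × 24.182 ≈ 24.771 days.

25 days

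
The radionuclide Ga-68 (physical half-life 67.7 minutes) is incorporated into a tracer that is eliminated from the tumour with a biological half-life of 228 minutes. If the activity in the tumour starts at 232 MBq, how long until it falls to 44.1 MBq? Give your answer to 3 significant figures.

125 minutes

1/t_eff = 1/t_phys + 1/t_biol = 1/67.7 + 1/228 = 0.019157 per minute.
t_eff = 67.7 × 228 / (67.7 + 228) ≈ 52.2 minutes.
n = log₂(232/44.1) ≈ 2.3953; t = 2.3953 × 52.2 ≈ 125.03 minutes.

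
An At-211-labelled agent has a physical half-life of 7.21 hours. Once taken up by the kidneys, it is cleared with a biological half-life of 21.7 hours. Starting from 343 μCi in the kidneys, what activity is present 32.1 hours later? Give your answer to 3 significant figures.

1/t_eff = 1/t_phys + 1/t_biol = 1/7.21 + 1/21.7 = 0.18478 per hour.
t_eff = 7.21 × 21.7 / (7.21 + 21.7) ≈ 5.4119 hours.
Remaining = 343 × (1/2)^(32.1/5.4119) = 343 × (1/2)^5.9314 ≈ 5.6203 μCi.

5.62 μCi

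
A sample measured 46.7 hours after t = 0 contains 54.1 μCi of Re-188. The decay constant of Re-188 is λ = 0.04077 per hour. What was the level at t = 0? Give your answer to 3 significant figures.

t½ = ln 2 / λ = 0.69315 / 0.04077 ≈ 17.001 hours.
Number of half-lives elapsed: n = 46.7/17.001 ≈ 2.7468.
A₀ = A × 2^n = 54.1 × 2^2.7468 = 54.1 × 6.7124 ≈ 363.14 μCi.

363 μCi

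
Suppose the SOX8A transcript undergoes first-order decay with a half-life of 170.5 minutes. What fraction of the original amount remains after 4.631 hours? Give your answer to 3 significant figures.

0.323

4.631 hours = 277.86 minutes.
n = 277.86/170.5 ≈ 1.6297 half-lives.
Fraction remaining = (1/2)^1.6297 ≈ 0.32316.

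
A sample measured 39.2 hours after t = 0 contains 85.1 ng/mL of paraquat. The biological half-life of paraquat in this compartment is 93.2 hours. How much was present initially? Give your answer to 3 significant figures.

114 ng/mL

Number of half-lives elapsed: n = 39.2/93.2 ≈ 0.4206.
A₀ = A × 2^n = 85.1 × 2^0.4206 = 85.1 × 1.3385 ≈ 113.91 ng/mL.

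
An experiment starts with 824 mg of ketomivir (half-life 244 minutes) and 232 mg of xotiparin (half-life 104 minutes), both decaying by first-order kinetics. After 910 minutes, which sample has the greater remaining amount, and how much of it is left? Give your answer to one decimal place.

ketomivir, 62.1 mg

ketomivir: 824 × (1/2)^3.7295 ≈ 62.12 mg.
xotiparin: 232 × (1/2)^8.75 ≈ 0.53886 mg.
Ketomivir has more remaining, at ≈ 62.12 mg.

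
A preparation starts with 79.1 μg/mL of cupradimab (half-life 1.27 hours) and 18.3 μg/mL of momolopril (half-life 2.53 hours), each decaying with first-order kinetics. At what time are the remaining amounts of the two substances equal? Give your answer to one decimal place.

5.4 hours

Set 79.1·(1/2)^(t/1.27) = 18.3·(1/2)^(t/2.53).
Taking log₂: log₂(79.1/18.3) = t·(1/1.27 − 1/2.53).
log₂(4.3224) = 2.1118; 1/1.27 − 1/2.53 = 0.39214.
t = 2.1118 / 0.39214 ≈ 5.3853 hours.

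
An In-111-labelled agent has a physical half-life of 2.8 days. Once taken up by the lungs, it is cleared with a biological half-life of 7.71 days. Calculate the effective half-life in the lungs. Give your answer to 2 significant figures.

1/t_eff = 1/t_phys + 1/t_biol = 1/2.8 + 1/7.71 = 0.48684 per day.
t_eff = 2.8 × 7.71 / (2.8 + 7.71) ≈ 2.054 days.

2.1 days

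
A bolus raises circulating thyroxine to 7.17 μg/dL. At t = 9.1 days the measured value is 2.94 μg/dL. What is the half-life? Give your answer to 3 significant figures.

7.08 days

A/A₀ = 2.94/7.17 ≈ 0.41004.
n = log₂(2.4388) ≈ 1.2862 half-lives elapsed in 9.1 days.
t½ = 9.1/1.2862 ≈ 7.0753 days.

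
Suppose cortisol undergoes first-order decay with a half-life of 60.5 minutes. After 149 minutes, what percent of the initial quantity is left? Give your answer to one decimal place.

18.1%

n = 149/60.5 ≈ 2.4628 half-lives.
Fraction remaining = (1/2)^2.4628 ≈ 0.18139, i.e. 18.139%.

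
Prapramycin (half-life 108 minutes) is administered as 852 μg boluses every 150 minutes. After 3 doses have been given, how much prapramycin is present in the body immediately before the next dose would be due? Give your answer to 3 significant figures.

The 3 doses were given 450, 300, 150 minutes ago.
Total = 852·(1/2)^(450/108) + 852·(1/2)^(300/108) + 852·(1/2)^(150/108)
      = 47.44 + 124.24 + 325.34 ≈ 497.02 μg.

497 μg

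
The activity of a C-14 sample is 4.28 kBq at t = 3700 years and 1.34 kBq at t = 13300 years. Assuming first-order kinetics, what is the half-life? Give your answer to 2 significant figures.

5700 years

Over Δt = 13300 − 3700 = 9600 years, the level fell by a factor of 4.28/1.34 ≈ 3.194.
n = log₂(3.194) ≈ 1.6754 half-lives, so t½ = 9600/1.6754 ≈ 5730.1 years.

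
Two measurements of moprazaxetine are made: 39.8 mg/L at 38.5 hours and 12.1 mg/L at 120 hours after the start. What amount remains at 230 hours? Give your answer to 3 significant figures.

2.43 mg/L

Over Δt = 120 − 38.5 = 81.5 hours, the level fell by a factor of 39.8/12.1 ≈ 3.2893.
n = log₂(3.2893) ≈ 1.7178 half-lives, so t½ = 81.5/1.7178 ≈ 47.445 hours.
From t = 120 to t = 230: 12.1 × (1/2)^((230−120)/47.445) ≈ 2.4258 mg/L.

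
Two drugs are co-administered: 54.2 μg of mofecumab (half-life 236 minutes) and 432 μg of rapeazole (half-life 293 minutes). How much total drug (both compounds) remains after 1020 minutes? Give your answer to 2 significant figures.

41 μg

mofecumab: 54.2 × (1/2)^(1020/236) = 54.2 × (1/2)^4.322 ≈ 2.7098 μg.
rapeazole: 432 × (1/2)^(1020/293) = 432 × (1/2)^3.4812 ≈ 38.684 μg.
Total = 2.7098 + 38.684 ≈ 41.394 μg.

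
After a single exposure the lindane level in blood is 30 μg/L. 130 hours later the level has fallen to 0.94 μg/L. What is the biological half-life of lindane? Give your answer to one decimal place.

A/A₀ = 0.94/30 ≈ 0.031333.
n = log₂(31.915) ≈ 4.9962 half-lives elapsed in 130 hours.
t½ = 130/4.9962 ≈ 26.02 hours.

26.0 hours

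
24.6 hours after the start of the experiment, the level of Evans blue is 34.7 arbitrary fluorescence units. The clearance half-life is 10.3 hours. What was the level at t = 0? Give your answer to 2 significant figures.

Number of half-lives elapsed: n = 24.6/10.3 ≈ 2.3883.
A₀ = A × 2^n = 34.7 × 2^2.3883 = 34.7 × 5.2356 ≈ 181.67 arbitrary fluorescence units.

180 arbitrary fluorescence units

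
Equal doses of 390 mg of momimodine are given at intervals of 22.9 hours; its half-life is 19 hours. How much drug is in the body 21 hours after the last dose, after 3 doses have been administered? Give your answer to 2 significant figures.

290 mg

The 3 doses were given 66.8, 43.9, 21 hours ago.
Total = 390·(1/2)^(66.8/19) + 390·(1/2)^(43.9/19) + 390·(1/2)^(21/19)
      = 34.096 + 78.619 + 181.28 ≈ 293.99 mg.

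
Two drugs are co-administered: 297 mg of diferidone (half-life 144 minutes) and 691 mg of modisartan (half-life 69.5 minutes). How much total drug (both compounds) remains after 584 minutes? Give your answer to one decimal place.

19.9 mg

diferidone: 297 × (1/2)^(584/144) = 297 × (1/2)^4.0556 ≈ 17.861 mg.
modisartan: 691 × (1/2)^(584/69.5) = 691 × (1/2)^8.4029 ≈ 2.0415 mg.
Total = 17.861 + 2.0415 ≈ 19.903 mg.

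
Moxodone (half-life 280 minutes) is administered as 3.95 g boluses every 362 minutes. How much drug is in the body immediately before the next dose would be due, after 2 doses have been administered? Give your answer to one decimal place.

2.3 g

The 2 doses were given 724, 362 minutes ago.
Total = 3.95·(1/2)^(724/280) + 3.95·(1/2)^(362/280)
      = 0.65799 + 1.6122 ≈ 2.2702 g.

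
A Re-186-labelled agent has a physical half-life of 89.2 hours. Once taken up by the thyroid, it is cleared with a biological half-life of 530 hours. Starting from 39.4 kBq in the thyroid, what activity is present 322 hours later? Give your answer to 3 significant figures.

2.12 kBq

1/t_eff = 1/t_phys + 1/t_biol = 1/89.2 + 1/530 = 0.013098 per hour.
t_eff = 89.2 × 530 / (89.2 + 530) ≈ 76.35 hours.
Remaining = 39.4 × (1/2)^(322/76.35) = 39.4 × (1/2)^4.2174 ≈ 2.118 kBq.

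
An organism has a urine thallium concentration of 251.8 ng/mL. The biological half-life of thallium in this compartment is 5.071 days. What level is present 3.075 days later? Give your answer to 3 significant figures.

165 ng/mL

Number of half-lives: n = 3.075/5.071 ≈ 0.60639.
Remaining = 251.8 × (1/2)^0.60639 = 251.8 × 0.65684 ≈ 165.39 ng/mL.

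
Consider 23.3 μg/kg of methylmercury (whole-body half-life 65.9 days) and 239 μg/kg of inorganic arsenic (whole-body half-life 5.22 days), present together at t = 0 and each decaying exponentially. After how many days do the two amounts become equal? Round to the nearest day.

Set 23.3·(1/2)^(t/65.9) = 239·(1/2)^(t/5.22).
Taking log₂: log₂(23.3/239) = t·(1/65.9 − 1/5.22).
log₂(0.09749) = -3.3586; 1/65.9 − 1/5.22 = -0.1764.
t = -3.3586 / -0.1764 ≈ 19.04 days.

19 days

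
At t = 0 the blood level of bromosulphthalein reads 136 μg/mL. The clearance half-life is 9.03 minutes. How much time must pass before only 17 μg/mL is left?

17/136 = 1/8, so 3 half-lives have elapsed.
t = 3 × 9.03 = 27.09 minutes.

27.09 minutes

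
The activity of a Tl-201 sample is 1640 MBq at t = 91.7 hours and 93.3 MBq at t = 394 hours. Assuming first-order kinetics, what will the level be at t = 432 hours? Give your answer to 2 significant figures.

65 MBq

Over Δt = 394 − 91.7 = 302.3 hours, the level fell by a factor of 1640/93.3 ≈ 17.578.
n = log₂(17.578) ≈ 4.1357 half-lives, so t½ = 302.3/4.1357 ≈ 73.096 hours.
From t = 394 to t = 432: 93.3 × (1/2)^((432−394)/73.096) ≈ 65.071 MBq.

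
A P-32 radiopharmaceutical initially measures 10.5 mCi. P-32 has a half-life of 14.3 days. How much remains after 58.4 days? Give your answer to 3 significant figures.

Number of half-lives: n = 58.4/14.3 ≈ 4.0839.
Remaining = 10.5 × (1/2)^4.0839 = 10.5 × 0.058968 ≈ 0.61917 mCi.

0.619 mCi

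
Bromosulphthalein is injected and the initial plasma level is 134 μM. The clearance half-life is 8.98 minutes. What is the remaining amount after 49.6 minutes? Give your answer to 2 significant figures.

2.9 μM

Number of half-lives: n = 49.6/8.98 ≈ 5.5234.
Remaining = 134 × (1/2)^5.5234 = 134 × 0.021742 ≈ 2.9134 μM.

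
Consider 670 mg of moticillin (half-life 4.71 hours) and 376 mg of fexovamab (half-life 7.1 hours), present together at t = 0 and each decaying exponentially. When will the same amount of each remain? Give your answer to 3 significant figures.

Set 670·(1/2)^(t/4.71) = 376·(1/2)^(t/7.1).
Taking log₂: log₂(670/376) = t·(1/4.71 − 1/7.1).
log₂(1.7819) = 0.83343; 1/4.71 − 1/7.1 = 0.071469.
t = 0.83343 / 0.071469 ≈ 11.661 hours.

11.7 hours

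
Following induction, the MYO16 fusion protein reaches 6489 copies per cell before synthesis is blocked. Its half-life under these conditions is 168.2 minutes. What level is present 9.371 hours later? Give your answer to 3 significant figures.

640 copies per cell

Convert the elapsed time: 9.371 hours = 562.26 minutes.
Number of half-lives: n = 562.26/168.2 ≈ 3.3428.
Remaining = 6489 × (1/2)^3.3428 = 6489 × 0.098563 ≈ 639.58 copies per cell.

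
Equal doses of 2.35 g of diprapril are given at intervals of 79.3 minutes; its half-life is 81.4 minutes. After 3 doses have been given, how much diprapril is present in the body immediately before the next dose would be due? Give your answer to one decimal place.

2.1 g

The 3 doses were given 237.9, 158.6, 79.3 minutes ago.
Total = 2.35·(1/2)^(237.9/81.4) + 2.35·(1/2)^(158.6/81.4) + 2.35·(1/2)^(79.3/81.4)
      = 0.30994 + 0.60889 + 1.1962 ≈ 2.115 g.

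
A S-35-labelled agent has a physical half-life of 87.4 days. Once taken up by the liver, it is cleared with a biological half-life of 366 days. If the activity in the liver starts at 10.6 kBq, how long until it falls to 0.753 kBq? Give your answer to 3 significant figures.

269 days

1/t_eff = 1/t_phys + 1/t_biol = 1/87.4 + 1/366 = 0.014174 per day.
t_eff = 87.4 × 366 / (87.4 + 366) ≈ 70.552 days.
n = log₂(10.6/0.753) ≈ 3.8153; t = 3.8153 × 70.552 ≈ 269.18 days.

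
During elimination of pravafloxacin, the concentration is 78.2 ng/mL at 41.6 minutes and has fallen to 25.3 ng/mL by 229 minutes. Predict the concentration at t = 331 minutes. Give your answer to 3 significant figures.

13.7 ng/mL

Over Δt = 229 − 41.6 = 187.4 minutes, the level fell by a factor of 78.2/25.3 ≈ 3.0909.
n = log₂(3.0909) ≈ 1.628 half-lives, so t½ = 187.4/1.628 ≈ 115.11 minutes.
From t = 229 to t = 331: 25.3 × (1/2)^((331−229)/115.11) ≈ 13.689 ng/mL.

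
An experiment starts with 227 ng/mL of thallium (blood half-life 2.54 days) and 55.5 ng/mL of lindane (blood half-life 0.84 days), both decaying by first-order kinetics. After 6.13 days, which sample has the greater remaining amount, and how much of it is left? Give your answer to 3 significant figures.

thallium: 227 × (1/2)^2.4134 ≈ 42.611 ng/mL.
lindane: 55.5 × (1/2)^7.2976 ≈ 0.35277 ng/mL.
Thallium has more remaining, at ≈ 42.611 ng/mL.

thallium, 42.6 ng/mL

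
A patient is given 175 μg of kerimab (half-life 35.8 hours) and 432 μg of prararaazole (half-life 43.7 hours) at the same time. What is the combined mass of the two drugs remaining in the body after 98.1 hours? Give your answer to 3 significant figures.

117 μg

kerimab: 175 × (1/2)^(98.1/35.8) = 175 × (1/2)^2.7402 ≈ 26.191 μg.
prararaazole: 432 × (1/2)^(98.1/43.7) = 432 × (1/2)^2.2449 ≈ 91.142 μg.
Total = 26.191 + 91.142 ≈ 117.33 μg.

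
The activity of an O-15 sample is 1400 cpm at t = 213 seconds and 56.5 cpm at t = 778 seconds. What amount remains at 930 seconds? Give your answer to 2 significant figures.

Over Δt = 778 − 213 = 565 seconds, the level fell by a factor of 1400/56.5 ≈ 24.779.
n = log₂(24.779) ≈ 4.631 half-lives, so t½ = 565/4.631 ≈ 122 seconds.
From t = 778 to t = 930: 56.5 × (1/2)^((930−778)/122) ≈ 23.823 cpm.

24 cpm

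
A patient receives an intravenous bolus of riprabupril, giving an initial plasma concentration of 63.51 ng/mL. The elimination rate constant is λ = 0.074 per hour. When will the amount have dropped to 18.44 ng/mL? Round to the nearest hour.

t½ = ln 2 / λ = 0.69315 / 0.074 ≈ 9.3669 hours.
Fraction remaining = 18.44/63.51 ≈ 0.29035.
n = log₂(63.51/18.44) = ln(3.4441)/ln 2 ≈ 1.7841 half-lives.
t = n × t½ = 1.7841 × 9.3669 ≈ 16.712 hours.

17 hours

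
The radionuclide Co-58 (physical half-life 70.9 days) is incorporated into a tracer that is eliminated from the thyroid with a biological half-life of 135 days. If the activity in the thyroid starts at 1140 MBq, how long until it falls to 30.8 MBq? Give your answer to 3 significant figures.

242 days

1/t_eff = 1/t_phys + 1/t_biol = 1/70.9 + 1/135 = 0.021512 per day.
t_eff = 70.9 × 135 / (70.9 + 135) ≈ 46.486 days.
n = log₂(1140/30.8) ≈ 5.21; t = 5.21 × 46.486 ≈ 242.19 days.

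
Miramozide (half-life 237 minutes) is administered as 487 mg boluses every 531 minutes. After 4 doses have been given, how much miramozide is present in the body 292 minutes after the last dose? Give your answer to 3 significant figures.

The 4 doses were given 1885, 1354, 823, 292 minutes ago.
Total = 487·(1/2)^(1885/237) + 487·(1/2)^(1354/237) + 487·(1/2)^(823/237) + 487·(1/2)^(292/237)
      = 1.9645 + 9.2837 + 43.871 + 207.32 ≈ 262.44 mg.

262 mg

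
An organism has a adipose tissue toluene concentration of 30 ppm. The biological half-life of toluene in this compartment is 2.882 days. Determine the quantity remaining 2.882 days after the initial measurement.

15 ppm

Elapsed time is 1 half-life (2.882/2.882).
Each half-life halves the amount: 30 × (1/2)^1 = 30/2 = 15 ppm.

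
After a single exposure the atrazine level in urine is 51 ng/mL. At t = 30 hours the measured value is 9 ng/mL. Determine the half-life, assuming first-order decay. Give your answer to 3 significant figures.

12.0 hours

A/A₀ = 9/51 ≈ 0.17647.
n = log₂(5.6667) ≈ 2.5025 half-lives elapsed in 30 hours.
t½ = 30/2.5025 ≈ 11.988 hours.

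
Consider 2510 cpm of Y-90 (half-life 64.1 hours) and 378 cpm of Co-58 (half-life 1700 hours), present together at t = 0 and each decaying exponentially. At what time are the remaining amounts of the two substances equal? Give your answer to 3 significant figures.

Set 2510·(1/2)^(t/64.1) = 378·(1/2)^(t/1700).
Taking log₂: log₂(2510/378) = t·(1/64.1 − 1/1700).
log₂(6.6402) = 2.7312; 1/64.1 − 1/1700 = 0.015012.
t = 2.7312 / 0.015012 ≈ 181.93 hours.

182 hours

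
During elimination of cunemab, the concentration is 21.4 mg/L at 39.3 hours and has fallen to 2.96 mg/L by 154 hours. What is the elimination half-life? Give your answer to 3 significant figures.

Over Δt = 154 − 39.3 = 114.7 hours, the level fell by a factor of 21.4/2.96 ≈ 7.2297.
n = log₂(7.2297) ≈ 2.8539 half-lives, so t½ = 114.7/2.8539 ≈ 40.19 hours.

40.2 hours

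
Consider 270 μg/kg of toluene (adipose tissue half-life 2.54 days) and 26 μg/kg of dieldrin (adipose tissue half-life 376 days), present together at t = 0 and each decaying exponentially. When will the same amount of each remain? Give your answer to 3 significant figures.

Set 270·(1/2)^(t/2.54) = 26·(1/2)^(t/376).
Taking log₂: log₂(270/26) = t·(1/2.54 − 1/376).
log₂(10.385) = 3.3764; 1/2.54 − 1/376 = 0.39104.
t = 3.3764 / 0.39104 ≈ 8.6343 days.

8.63 days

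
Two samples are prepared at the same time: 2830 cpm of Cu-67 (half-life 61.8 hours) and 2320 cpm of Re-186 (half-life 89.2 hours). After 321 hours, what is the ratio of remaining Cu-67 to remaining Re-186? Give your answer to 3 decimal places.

0.404

Cu-67: 2830 × (1/2)^(321/61.8) = 2830 × (1/2)^5.1942 ≈ 77.301 cpm.
Re-186: 2320 × (1/2)^(321/89.2) = 2320 × (1/2)^3.5987 ≈ 191.51 cpm.
Ratio ≈ 77.301 / 191.51 ≈ 0.40364.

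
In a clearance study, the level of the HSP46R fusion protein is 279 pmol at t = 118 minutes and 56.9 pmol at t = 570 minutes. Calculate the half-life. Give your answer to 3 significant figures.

197 minutes

Over Δt = 570 − 118 = 452 minutes, the level fell by a factor of 279/56.9 ≈ 4.9033.
n = log₂(4.9033) ≈ 2.2938 half-lives, so t½ = 452/2.2938 ≈ 197.06 minutes.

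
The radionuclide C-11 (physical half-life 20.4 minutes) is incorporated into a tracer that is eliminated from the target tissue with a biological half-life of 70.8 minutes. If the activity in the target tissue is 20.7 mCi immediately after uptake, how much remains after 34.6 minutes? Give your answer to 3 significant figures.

1/t_eff = 1/t_phys + 1/t_biol = 1/20.4 + 1/70.8 = 0.063144 per minute.
t_eff = 20.4 × 70.8 / (20.4 + 70.8) ≈ 15.837 minutes.
Remaining = 20.7 × (1/2)^(34.6/15.837) = 20.7 × (1/2)^2.1848 ≈ 4.5529 mCi.

4.55 mCi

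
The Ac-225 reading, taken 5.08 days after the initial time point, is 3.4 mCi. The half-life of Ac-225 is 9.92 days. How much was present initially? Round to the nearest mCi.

5 mCi

Number of half-lives elapsed: n = 5.08/9.92 ≈ 0.5121.
A₀ = A × 2^n = 3.4 × 2^0.5121 = 3.4 × 1.4261 ≈ 4.8488 mCi.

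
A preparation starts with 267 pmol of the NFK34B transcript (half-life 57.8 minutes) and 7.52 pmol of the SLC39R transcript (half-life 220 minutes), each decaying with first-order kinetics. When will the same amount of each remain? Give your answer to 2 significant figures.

Set 267·(1/2)^(t/57.8) = 7.52·(1/2)^(t/220).
Taking log₂: log₂(267/7.52) = t·(1/57.8 − 1/220).
log₂(35.505) = 5.15; 1/57.8 − 1/220 = 0.012756.
t = 5.15 / 0.012756 ≈ 403.74 minutes.

400 minutes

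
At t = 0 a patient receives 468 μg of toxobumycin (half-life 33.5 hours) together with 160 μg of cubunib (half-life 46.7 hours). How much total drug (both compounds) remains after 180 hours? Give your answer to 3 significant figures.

22.4 μg

toxobumycin: 468 × (1/2)^(180/33.5) = 468 × (1/2)^5.3731 ≈ 11.292 μg.
cubunib: 160 × (1/2)^(180/46.7) = 160 × (1/2)^3.8544 ≈ 11.062 μg.
Total = 11.292 + 11.062 ≈ 22.354 μg.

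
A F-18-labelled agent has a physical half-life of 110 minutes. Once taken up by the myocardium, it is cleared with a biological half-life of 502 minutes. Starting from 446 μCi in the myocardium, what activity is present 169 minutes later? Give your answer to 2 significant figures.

1/t_eff = 1/t_phys + 1/t_biol = 1/110 + 1/502 = 0.011083 per minute.
t_eff = 110 × 502 / (110 + 502) ≈ 90.229 minutes.
Remaining = 446 × (1/2)^(169/90.229) = 446 × (1/2)^1.873 ≈ 121.76 μCi.

120 μCi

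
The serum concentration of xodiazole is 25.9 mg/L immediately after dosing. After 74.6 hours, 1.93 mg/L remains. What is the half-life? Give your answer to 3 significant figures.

A/A₀ = 1.93/25.9 ≈ 0.074517.
n = log₂(13.42) ≈ 3.7463 half-lives elapsed in 74.6 hours.
t½ = 74.6/3.7463 ≈ 19.913 hours.

19.9 hours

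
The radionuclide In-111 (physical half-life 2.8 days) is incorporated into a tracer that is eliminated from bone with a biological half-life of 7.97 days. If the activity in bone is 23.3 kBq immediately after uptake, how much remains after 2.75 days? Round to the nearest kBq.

1/t_eff = 1/t_phys + 1/t_biol = 1/2.8 + 1/7.97 = 0.48261 per day.
t_eff = 2.8 × 7.97 / (2.8 + 7.97) ≈ 2.0721 days.
Remaining = 23.3 × (1/2)^(2.75/2.0721) = 23.3 × (1/2)^1.3272 ≈ 9.2861 kBq.

9 kBq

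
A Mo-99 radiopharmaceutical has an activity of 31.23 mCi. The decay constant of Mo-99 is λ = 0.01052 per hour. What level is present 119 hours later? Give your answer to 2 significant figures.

t½ = ln 2 / λ = 0.69315 / 0.01052 ≈ 65.889 hours.
Number of half-lives: n = 119/65.889 ≈ 1.8061.
Remaining = 31.23 × (1/2)^1.8061 = 31.23 × 0.28597 ≈ 8.9307 mCi.

8.9 mCi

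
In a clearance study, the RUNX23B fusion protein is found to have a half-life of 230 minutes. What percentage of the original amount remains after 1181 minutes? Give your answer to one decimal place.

2.8%

n = 1181/230 ≈ 5.1348 half-lives.
Fraction remaining = (1/2)^5.1348 ≈ 0.028463, i.e. 2.8463%.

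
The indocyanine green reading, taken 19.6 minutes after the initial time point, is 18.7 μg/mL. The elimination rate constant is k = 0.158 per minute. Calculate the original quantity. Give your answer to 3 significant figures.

414 μg/mL

t½ = ln 2 / k = 0.69315 / 0.158 ≈ 4.387 minutes.
Number of half-lives elapsed: n = 19.6/4.387 ≈ 4.4677.
A₀ = A × 2^n = 18.7 × 2^4.4677 = 18.7 × 22.127 ≈ 413.78 μg/mL.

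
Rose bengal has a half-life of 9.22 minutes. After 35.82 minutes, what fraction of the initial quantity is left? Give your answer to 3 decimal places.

n = 35.82/9.22 ≈ 3.885 half-lives.
Fraction remaining = (1/2)^3.885 ≈ 0.067684.

0.068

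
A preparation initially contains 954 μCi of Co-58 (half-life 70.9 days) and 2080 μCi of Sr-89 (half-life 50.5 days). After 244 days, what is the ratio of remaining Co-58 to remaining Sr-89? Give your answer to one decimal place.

Co-58: 954 × (1/2)^(244/70.9) = 954 × (1/2)^3.4415 ≈ 87.814 μCi.
Sr-89: 2080 × (1/2)^(244/50.5) = 2080 × (1/2)^4.8317 ≈ 73.044 μCi.
Ratio ≈ 87.814 / 73.044 ≈ 1.2022.

1.2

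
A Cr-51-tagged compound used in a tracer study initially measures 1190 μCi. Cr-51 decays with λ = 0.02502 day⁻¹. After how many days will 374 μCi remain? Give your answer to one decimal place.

46.3 days

t½ = ln 2 / λ = 0.69315 / 0.02502 ≈ 27.704 days.
Fraction remaining = 374/1190 ≈ 0.31429.
n = log₂(1190/374) = ln(3.1818)/ln 2 ≈ 1.6699 half-lives.
t = n × t½ = 1.6699 × 27.704 ≈ 46.261 days.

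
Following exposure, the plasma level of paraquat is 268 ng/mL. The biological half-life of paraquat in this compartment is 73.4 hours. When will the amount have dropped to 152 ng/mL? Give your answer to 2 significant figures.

60 hours

Fraction remaining = 152/268 ≈ 0.56716.
n = log₂(268/152) = ln(1.7632)/ln 2 ≈ 0.81816 half-lives.
t = n × t½ = 0.81816 × 73.4 ≈ 60.053 hours.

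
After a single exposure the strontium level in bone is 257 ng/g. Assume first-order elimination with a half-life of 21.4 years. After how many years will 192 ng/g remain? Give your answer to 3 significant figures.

9.00 years

Fraction remaining = 192/257 ≈ 0.74708.
n = log₂(257/192) = ln(1.3385)/ln 2 ≈ 0.42066 half-lives.
t = n × t½ = 0.42066 × 21.4 ≈ 9.0022 years.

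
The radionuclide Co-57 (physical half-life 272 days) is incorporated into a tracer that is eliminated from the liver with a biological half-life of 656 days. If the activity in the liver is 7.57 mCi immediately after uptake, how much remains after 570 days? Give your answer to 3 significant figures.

0.970 mCi

1/t_eff = 1/t_phys + 1/t_biol = 1/272 + 1/656 = 0.0052009 per day.
t_eff = 272 × 656 / (272 + 656) ≈ 192.28 days.
Remaining = 7.57 × (1/2)^(570/192.28) = 7.57 × (1/2)^2.9645 ≈ 0.96983 mCi.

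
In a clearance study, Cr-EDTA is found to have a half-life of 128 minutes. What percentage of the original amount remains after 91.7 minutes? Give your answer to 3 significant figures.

60.9%

n = 91.7/128 ≈ 0.71641 half-lives.
Fraction remaining = (1/2)^0.71641 ≈ 0.60861, i.e. 60.861%.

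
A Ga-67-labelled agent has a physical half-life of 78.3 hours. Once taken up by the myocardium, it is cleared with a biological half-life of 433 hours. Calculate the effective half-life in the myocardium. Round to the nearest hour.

66 hours

1/t_eff = 1/t_phys + 1/t_biol = 1/78.3 + 1/433 = 0.015081 per hour.
t_eff = 78.3 × 433 / (78.3 + 433) ≈ 66.309 hours.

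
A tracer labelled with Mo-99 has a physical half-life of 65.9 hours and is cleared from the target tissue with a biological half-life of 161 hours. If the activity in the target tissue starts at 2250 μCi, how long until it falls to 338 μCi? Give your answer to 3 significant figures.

1/t_eff = 1/t_phys + 1/t_biol = 1/65.9 + 1/161 = 0.021386 per hour.
t_eff = 65.9 × 161 / (65.9 + 161) ≈ 46.76 hours.
n = log₂(2250/338) ≈ 2.7348; t = 2.7348 × 46.76 ≈ 127.88 hours.

128 hours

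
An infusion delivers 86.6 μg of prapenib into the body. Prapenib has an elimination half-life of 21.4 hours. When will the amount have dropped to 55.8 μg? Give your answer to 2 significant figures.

Fraction remaining = 55.8/86.6 ≈ 0.64434.
n = log₂(86.6/55.8) = ln(1.552)/ln 2 ≈ 0.6341 half-lives.
t = n × t½ = 0.6341 × 21.4 ≈ 13.57 hours.

14 hours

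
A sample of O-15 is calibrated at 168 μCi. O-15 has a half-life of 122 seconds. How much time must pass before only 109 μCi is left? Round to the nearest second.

76 seconds

Fraction remaining = 109/168 ≈ 0.64881.
n = log₂(168/109) = ln(1.5413)/ln 2 ≈ 0.62413 half-lives.
t = n × t½ = 0.62413 × 122 ≈ 76.144 seconds.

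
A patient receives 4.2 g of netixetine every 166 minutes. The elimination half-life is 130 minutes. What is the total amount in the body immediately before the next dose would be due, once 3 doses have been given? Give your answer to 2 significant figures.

2.7 g

The 3 doses were given 498, 332, 166 minutes ago.
Total = 4.2·(1/2)^(498/130) + 4.2·(1/2)^(332/130) + 4.2·(1/2)^(166/130)
      = 0.29517 + 0.71526 + 1.7332 ≈ 2.7437 g.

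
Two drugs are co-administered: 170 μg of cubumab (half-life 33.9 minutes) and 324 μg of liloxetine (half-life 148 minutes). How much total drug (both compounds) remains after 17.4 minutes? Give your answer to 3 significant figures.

418 μg

cubumab: 170 × (1/2)^(17.4/33.9) = 170 × (1/2)^0.51327 ≈ 119.11 μg.
liloxetine: 324 × (1/2)^(17.4/148) = 324 × (1/2)^0.11757 ≈ 298.64 μg.
Total = 119.11 + 298.64 ≈ 417.75 μg.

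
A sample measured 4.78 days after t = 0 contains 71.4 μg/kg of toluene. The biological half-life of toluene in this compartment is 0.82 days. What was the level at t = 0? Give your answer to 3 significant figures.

4060 μg/kg

Number of half-lives elapsed: n = 4.78/0.82 ≈ 5.8293.
A₀ = A × 2^n = 71.4 × 2^5.8293 = 71.4 × 56.857 ≈ 4059.6 μg/kg.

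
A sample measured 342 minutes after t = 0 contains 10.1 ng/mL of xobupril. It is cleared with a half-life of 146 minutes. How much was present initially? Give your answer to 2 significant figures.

51 ng/mL

Number of half-lives elapsed: n = 342/146 ≈ 2.3425.
A₀ = A × 2^n = 10.1 × 2^2.3425 = 10.1 × 5.0717 ≈ 51.224 ng/mL.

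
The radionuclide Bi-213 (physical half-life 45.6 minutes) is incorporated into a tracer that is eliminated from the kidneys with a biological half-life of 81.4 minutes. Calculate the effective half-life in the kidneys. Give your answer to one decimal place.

29.2 minutes

1/t_eff = 1/t_phys + 1/t_biol = 1/45.6 + 1/81.4 = 0.034215 per minute.
t_eff = 45.6 × 81.4 / (45.6 + 81.4) ≈ 29.227 minutes.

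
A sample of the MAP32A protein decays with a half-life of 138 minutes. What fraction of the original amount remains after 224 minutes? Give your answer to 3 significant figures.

0.325

n = 224/138 ≈ 1.6232 half-lives.
Fraction remaining = (1/2)^1.6232 ≈ 0.32462.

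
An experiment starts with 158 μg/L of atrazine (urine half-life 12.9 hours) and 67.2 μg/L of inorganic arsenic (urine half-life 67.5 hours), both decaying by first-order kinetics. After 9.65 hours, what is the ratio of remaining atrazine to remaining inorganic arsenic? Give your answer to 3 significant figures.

1.55

atrazine: 158 × (1/2)^(9.65/12.9) = 158 × (1/2)^0.74806 ≈ 94.074 μg/L.
inorganic arsenic: 67.2 × (1/2)^(9.65/67.5) = 67.2 × (1/2)^0.14296 ≈ 60.86 μg/L.
Ratio ≈ 94.074 / 60.86 ≈ 1.5457.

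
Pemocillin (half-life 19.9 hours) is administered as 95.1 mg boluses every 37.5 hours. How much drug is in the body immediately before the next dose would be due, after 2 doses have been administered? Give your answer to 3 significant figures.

32.7 mg

The 2 doses were given 75, 37.5 hours ago.
Total = 95.1·(1/2)^(75/19.9) + 95.1·(1/2)^(37.5/19.9)
      = 6.9766 + 25.758 ≈ 32.735 mg.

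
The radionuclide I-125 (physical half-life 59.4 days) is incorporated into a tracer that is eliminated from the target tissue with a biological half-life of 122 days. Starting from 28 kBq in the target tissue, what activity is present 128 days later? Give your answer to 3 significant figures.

1/t_eff = 1/t_phys + 1/t_biol = 1/59.4 + 1/122 = 0.025032 per day.
t_eff = 59.4 × 122 / (59.4 + 122) ≈ 39.949 days.
Remaining = 28 × (1/2)^(128/39.949) = 28 × (1/2)^3.2041 ≈ 3.0384 kBq.

3.04 kBq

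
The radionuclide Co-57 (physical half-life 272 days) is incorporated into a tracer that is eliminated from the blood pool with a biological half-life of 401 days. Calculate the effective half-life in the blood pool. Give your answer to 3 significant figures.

1/t_eff = 1/t_phys + 1/t_biol = 1/272 + 1/401 = 0.0061702 per day.
t_eff = 272 × 401 / (272 + 401) ≈ 162.07 days.

162 days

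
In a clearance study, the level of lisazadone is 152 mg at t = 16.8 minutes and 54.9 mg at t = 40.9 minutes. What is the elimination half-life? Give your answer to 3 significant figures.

Over Δt = 40.9 − 16.8 = 24.1 minutes, the level fell by a factor of 152/54.9 ≈ 2.7687.
n = log₂(2.7687) ≈ 1.4692 half-lives, so t½ = 24.1/1.4692 ≈ 16.404 minutes.

16.4 minutes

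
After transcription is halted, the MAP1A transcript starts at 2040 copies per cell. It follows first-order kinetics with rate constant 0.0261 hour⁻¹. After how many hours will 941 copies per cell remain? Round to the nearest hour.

t½ = ln 2 / k = 0.69315 / 0.0261 ≈ 26.557 hours.
Fraction remaining = 941/2040 ≈ 0.46127.
n = log₂(2040/941) = ln(2.1679)/ln 2 ≈ 1.1163 half-lives.
t = n × t½ = 1.1163 × 26.557 ≈ 29.646 hours.

30 hours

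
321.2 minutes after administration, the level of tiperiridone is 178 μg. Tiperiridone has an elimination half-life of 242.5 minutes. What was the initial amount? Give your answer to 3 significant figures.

446 μg

Number of half-lives elapsed: n = 321.2/242.5 ≈ 1.3245.
A₀ = A × 2^n = 178 × 2^1.3245 = 178 × 2.5045 ≈ 445.81 μg.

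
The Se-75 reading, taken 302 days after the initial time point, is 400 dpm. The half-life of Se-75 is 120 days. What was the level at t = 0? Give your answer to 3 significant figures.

Number of half-lives elapsed: n = 302/120 ≈ 2.5167.
A₀ = A × 2^n = 400 × 2^2.5167 = 400 × 5.7226 ≈ 2289 dpm.

2290 dpm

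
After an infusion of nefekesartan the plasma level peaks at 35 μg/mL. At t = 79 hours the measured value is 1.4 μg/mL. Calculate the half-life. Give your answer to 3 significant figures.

17.0 hours

A/A₀ = 1.4/35 ≈ 0.04.
n = log₂(25) ≈ 4.6439 half-lives elapsed in 79 hours.
t½ = 79/4.6439 ≈ 17.012 hours.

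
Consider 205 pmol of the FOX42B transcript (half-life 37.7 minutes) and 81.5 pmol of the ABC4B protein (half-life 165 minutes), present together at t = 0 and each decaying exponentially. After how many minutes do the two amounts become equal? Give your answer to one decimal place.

65.0 minutes

Set 205·(1/2)^(t/37.7) = 81.5·(1/2)^(t/165).
Taking log₂: log₂(205/81.5) = t·(1/37.7 − 1/165).
log₂(2.5153) = 1.3308; 1/37.7 − 1/165 = 0.020465.
t = 1.3308 / 0.020465 ≈ 65.027 minutes.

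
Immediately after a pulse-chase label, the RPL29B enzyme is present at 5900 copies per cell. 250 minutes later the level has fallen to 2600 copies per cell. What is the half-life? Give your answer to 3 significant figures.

A/A₀ = 2600/5900 ≈ 0.44068.
n = log₂(2.2692) ≈ 1.1822 half-lives elapsed in 250 minutes.
t½ = 250/1.1822 ≈ 211.47 minutes.

211 minutes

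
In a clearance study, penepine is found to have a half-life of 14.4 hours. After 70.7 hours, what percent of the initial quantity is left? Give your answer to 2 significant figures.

3.3%

n = 70.7/14.4 ≈ 4.9097 half-lives.
Fraction remaining = (1/2)^4.9097 ≈ 0.033268, i.e. 3.3268%.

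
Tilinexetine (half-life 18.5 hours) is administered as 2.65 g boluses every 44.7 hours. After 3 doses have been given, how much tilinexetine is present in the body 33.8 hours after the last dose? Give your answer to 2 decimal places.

The 3 doses were given 123.2, 78.5, 33.8 hours ago.
Total = 2.65·(1/2)^(123.2/18.5) + 2.65·(1/2)^(78.5/18.5) + 2.65·(1/2)^(33.8/18.5)
      = 0.026215 + 0.13993 + 0.74689 ≈ 0.91303 g.

0.91 g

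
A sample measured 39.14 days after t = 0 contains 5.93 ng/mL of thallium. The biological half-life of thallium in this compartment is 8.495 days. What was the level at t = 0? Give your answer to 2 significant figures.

140 ng/mL

Number of half-lives elapsed: n = 39.14/8.495 ≈ 4.6074.
A₀ = A × 2^n = 5.93 × 2^4.6074 = 5.93 × 24.376 ≈ 144.55 ng/mL.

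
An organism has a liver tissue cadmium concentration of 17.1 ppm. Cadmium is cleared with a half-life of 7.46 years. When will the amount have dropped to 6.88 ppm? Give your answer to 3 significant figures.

9.80 years

Fraction remaining = 6.88/17.1 ≈ 0.40234.
n = log₂(17.1/6.88) = ln(2.4855)/ln 2 ≈ 1.3135 half-lives.
t = n × t½ = 1.3135 × 7.46 ≈ 9.7988 years.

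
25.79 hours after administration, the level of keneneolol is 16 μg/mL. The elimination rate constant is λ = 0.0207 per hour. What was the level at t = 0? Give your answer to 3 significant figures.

27.3 μg/mL

t½ = ln 2 / λ = 0.69315 / 0.0207 ≈ 33.485 hours.
Number of half-lives elapsed: n = 25.79/33.485 ≈ 0.77019.
A₀ = A × 2^n = 16 × 2^0.77019 = 16 × 1.7055 ≈ 27.288 μg/mL.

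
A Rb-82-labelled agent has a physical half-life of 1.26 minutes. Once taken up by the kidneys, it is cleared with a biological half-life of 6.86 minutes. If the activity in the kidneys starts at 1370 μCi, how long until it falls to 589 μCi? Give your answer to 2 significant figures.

1.3 minutes

1/t_eff = 1/t_phys + 1/t_biol = 1/1.26 + 1/6.86 = 0.93942 per minute.
t_eff = 1.26 × 6.86 / (1.26 + 6.86) ≈ 1.0645 minutes.
n = log₂(1370/589) ≈ 1.2178; t = 1.2178 × 1.0645 ≈ 1.2964 minutes.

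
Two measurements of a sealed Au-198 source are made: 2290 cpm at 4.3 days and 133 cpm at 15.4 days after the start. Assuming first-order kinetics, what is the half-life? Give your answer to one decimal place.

Over Δt = 15.4 − 4.3 = 11.1 days, the level fell by a factor of 2290/133 ≈ 17.218.
n = log₂(17.218) ≈ 4.1058 half-lives, so t½ = 11.1/4.1058 ≈ 2.7035 days.

2.7 days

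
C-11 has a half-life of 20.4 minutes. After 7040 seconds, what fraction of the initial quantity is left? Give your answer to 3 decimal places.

7040 seconds = 117.333 minutes.
n = 117.333/20.4 ≈ 5.7516 half-lives.
Fraction remaining = (1/2)^5.7516 ≈ 0.01856.

0.019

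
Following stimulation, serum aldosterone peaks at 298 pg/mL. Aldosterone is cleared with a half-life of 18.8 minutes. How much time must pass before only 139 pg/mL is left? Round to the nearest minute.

Fraction remaining = 139/298 ≈ 0.46644.
n = log₂(298/139) = ln(2.1439)/ln 2 ≈ 1.1002 half-lives.
t = n × t½ = 1.1002 × 18.8 ≈ 20.684 minutes.

21 minutes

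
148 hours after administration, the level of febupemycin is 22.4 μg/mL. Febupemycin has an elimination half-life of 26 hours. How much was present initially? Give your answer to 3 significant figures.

Number of half-lives elapsed: n = 148/26 ≈ 5.6923.
A₀ = A × 2^n = 22.4 × 2^5.6923 = 22.4 × 51.708 ≈ 1158.3 μg/mL.

1160 μg/mL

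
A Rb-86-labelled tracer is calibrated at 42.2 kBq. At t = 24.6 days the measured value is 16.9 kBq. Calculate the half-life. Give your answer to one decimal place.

18.6 days

A/A₀ = 16.9/42.2 ≈ 0.40047.
n = log₂(2.497) ≈ 1.3202 half-lives elapsed in 24.6 days.
t½ = 24.6/1.3202 ≈ 18.633 days.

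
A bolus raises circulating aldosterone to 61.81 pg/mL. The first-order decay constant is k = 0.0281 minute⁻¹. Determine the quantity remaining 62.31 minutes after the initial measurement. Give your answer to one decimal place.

10.7 pg/mL

t½ = ln 2 / k = 0.69315 / 0.0281 ≈ 24.667 minutes.
Number of half-lives: n = 62.31/24.667 ≈ 2.526.
Remaining = 61.81 × (1/2)^2.526 = 61.81 × 0.17362 ≈ 10.731 pg/mL.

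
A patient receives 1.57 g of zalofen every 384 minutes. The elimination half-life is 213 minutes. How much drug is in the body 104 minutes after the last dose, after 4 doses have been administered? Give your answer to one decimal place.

The 4 doses were given 1256, 872, 488, 104 minutes ago.
Total = 1.57·(1/2)^(1256/213) + 1.57·(1/2)^(872/213) + 1.57·(1/2)^(488/213) + 1.57·(1/2)^(104/213)
      = 0.026352 + 0.091942 + 0.32079 + 1.1192 ≈ 1.5583 g.

1.6 g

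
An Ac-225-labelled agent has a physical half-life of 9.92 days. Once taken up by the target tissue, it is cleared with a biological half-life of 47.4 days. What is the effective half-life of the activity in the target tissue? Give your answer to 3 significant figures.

1/t_eff = 1/t_phys + 1/t_biol = 1/9.92 + 1/47.4 = 0.1219 per day.
t_eff = 9.92 × 47.4 / (9.92 + 47.4) ≈ 8.2032 days.

8.20 days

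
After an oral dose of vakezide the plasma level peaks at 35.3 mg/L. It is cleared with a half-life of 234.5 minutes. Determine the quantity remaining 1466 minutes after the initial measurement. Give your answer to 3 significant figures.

Number of half-lives: n = 1466/234.5 ≈ 6.2516.
Remaining = 35.3 × (1/2)^6.2516 = 35.3 × 0.013124 ≈ 0.46329 mg/L.

0.463 mg/L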